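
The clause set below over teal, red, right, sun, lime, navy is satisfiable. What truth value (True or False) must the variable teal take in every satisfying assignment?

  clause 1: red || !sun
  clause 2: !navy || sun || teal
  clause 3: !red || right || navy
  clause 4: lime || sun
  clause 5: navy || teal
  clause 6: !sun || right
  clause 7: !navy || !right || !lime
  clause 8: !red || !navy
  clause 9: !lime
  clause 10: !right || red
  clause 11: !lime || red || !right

Suppose teal = false.
(navy) alone gives navy = true.
(sun) alone gives sun = true.
(red) alone gives red = true.
That conflicts with the unit clause (!red).
So every satisfying assignment has teal = True.

True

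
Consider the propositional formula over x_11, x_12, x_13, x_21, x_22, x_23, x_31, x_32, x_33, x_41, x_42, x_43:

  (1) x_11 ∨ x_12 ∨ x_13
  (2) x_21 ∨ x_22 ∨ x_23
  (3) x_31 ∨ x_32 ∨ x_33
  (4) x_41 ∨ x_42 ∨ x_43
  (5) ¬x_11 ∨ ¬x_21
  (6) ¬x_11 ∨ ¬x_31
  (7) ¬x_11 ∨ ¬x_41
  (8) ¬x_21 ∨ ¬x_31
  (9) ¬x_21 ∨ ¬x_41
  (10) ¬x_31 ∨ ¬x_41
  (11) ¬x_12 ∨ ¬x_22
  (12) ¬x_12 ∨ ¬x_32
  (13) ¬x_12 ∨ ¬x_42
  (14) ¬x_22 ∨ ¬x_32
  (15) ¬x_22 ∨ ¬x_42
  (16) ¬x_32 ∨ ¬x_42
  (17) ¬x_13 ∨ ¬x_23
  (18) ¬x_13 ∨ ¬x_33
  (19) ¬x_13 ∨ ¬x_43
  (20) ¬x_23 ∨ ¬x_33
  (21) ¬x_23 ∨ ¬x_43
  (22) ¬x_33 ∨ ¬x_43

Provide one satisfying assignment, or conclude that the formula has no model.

UNSATISFIABLE

Case x_11 = False:
Case x_12 = True:
Unit clause (¬x_22) forces x_22 = False.
Unit clause (¬x_32) forces x_32 = False.
Unit clause (¬x_42) forces x_42 = False.
Case x_21 = True:
Unit clause (¬x_31) forces x_31 = False.
Unit clause (x_33) forces x_33 = True.
Unit clause (¬x_41) forces x_41 = False.
Unit clause (x_43) forces x_43 = True.
But (¬x_43) is also a unit clause — contradiction.
So x_21 must be the other value — set x_21 = False.
Unit clause (x_23) forces x_23 = True.
Unit clause (¬x_13) forces x_13 = False.
Unit clause (¬x_33) forces x_33 = False.
Unit clause (x_31) forces x_31 = True.
Unit clause (¬x_41) forces x_41 = False.
Unit clause (x_43) forces x_43 = True.
But (¬x_43) is also a unit clause — contradiction.
Both values of x_21 lead to a conflict.
So x_12 must be the other value — set x_12 = False.
Unit clause (x_13) forces x_13 = True.
Unit clause (¬x_23) forces x_23 = False.
Unit clause (¬x_33) forces x_33 = False.
Unit clause (¬x_43) forces x_43 = False.
Case x_21 = True:
Unit clause (¬x_31) forces x_31 = False.
Unit clause (x_32) forces x_32 = True.
Unit clause (¬x_41) forces x_41 = False.
Unit clause (x_42) forces x_42 = True.
But (¬x_42) is also a unit clause — contradiction.
So x_21 must be the other value — set x_21 = False.
Unit clause (x_22) forces x_22 = True.
Unit clause (¬x_32) forces x_32 = False.
Unit clause (x_31) forces x_31 = True.
Unit clause (¬x_41) forces x_41 = False.
Unit clause (x_42) forces x_42 = True.
But (¬x_42) is also a unit clause — contradiction.
Both values of x_21 lead to a conflict.
Both values of x_12 lead to a conflict.
So x_11 must be the other value — set x_11 = True.
Unit clause (¬x_21) forces x_21 = False.
Unit clause (¬x_31) forces x_31 = False.
Unit clause (¬x_41) forces x_41 = False.
Case x_22 = True:
Unit clause (¬x_12) forces x_12 = False.
Unit clause (¬x_32) forces x_32 = False.
Unit clause (x_33) forces x_33 = True.
Unit clause (¬x_42) forces x_42 = False.
Unit clause (x_43) forces x_43 = True.
But (¬x_43) is also a unit clause — contradiction.
So x_22 must be the other value — set x_22 = False.
Unit clause (x_23) forces x_23 = True.
Unit clause (¬x_13) forces x_13 = False.
Unit clause (¬x_33) forces x_33 = False.
Unit clause (x_32) forces x_32 = True.
Unit clause (¬x_12) forces x_12 = False.
Unit clause (¬x_42) forces x_42 = False.
Unit clause (x_43) forces x_43 = True.
But (¬x_43) is also a unit clause — contradiction.
Both values of x_22 lead to a conflict.
Both values of x_11 lead to a conflict.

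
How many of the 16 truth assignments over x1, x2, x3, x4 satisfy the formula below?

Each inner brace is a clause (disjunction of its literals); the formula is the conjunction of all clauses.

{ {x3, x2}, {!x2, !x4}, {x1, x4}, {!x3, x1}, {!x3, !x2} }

There are 2^4 = 16 truth assignments over (x1, x2, x3, x4).
Check each against the 5 clauses (columns in the order x1, x2, x3, x4):
  F F F F  ✗ fails (x3 || x2)
  F F F T  ✗ fails (x3 || x2)
  F F T F  ✗ fails (x1 || x4)
  F F T T  ✗ fails (!x3 || x1)
  F T F F  ✗ fails (x1 || x4)
  F T F T  ✗ fails (!x2 || !x4)
  F T T F  ✗ fails (x1 || x4)
  F T T T  ✗ fails (!x2 || !x4)
  T F F F  ✗ fails (x3 || x2)
  T F F T  ✗ fails (x3 || x2)
  T F T F  ✓ satisfies all
  T F T T  ✓ satisfies all
  T T F F  ✓ satisfies all
  T T F T  ✗ fails (!x2 || !x4)
  T T T F  ✗ fails (!x3 || !x2)
  T T T T  ✗ fails (!x2 || !x4)
3 of the 16 rows are models.

3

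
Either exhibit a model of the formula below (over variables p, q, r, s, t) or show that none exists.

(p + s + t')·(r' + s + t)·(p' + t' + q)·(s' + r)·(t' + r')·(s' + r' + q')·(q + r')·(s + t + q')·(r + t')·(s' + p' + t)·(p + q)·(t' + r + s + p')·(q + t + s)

UNSATISFIABLE

Try s = 0.
Try p = 1.
Try r = 0.
The clause (t') is unit, so t = 0.
The clause (q') is unit, so q = 0.
Now (q) is unsatisfied and unit — conflict.
Undo r and try r = 1.
The clause (t) is unit, so t = 1.
Now (t') is unsatisfied and unit — conflict.
Either choice for r ends in contradiction.
Undo p and try p = 0.
The clause (t') is unit, so t = 0.
The clause (r') is unit, so r = 0.
The clause (q') is unit, so q = 0.
Now (q) is unsatisfied and unit — conflict.
Either choice for p ends in contradiction.
Undo s and try s = 1.
The clause (r) is unit, so r = 1.
The clause (t') is unit, so t = 0.
The clause (q') is unit, so q = 0.
Now (q) is unsatisfied and unit — conflict.
Either choice for s ends in contradiction.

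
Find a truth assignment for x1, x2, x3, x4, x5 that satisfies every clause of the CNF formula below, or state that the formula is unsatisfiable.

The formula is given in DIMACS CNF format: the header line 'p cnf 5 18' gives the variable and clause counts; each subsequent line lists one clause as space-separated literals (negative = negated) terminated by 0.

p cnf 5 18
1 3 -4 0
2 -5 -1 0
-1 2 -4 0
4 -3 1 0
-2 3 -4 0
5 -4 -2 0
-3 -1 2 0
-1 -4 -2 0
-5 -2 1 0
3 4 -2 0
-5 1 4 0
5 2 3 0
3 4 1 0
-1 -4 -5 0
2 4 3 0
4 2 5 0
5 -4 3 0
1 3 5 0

x1 ↦ False, x2 ↦ False, x3 ↦ True, x4 ↦ True, x5 ↦ True

Branch on x1: set x1 = False.
Branch on x3: set x3 = True.
The clause (x4) is unit, so x4 = True.
Branch on x5: set x5 = True.
The clause (¬x2) is unit, so x2 = False.
Every clause now holds.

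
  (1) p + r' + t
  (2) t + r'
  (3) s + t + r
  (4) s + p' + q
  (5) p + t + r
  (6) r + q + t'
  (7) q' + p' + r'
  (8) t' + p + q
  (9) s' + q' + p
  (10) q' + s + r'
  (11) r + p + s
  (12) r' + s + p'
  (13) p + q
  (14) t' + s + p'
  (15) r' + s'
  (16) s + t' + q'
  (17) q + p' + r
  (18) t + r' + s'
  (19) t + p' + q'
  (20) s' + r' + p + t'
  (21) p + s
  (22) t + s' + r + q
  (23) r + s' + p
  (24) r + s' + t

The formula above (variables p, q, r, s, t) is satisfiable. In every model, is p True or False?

Suppose p = 0.
Unit clause (q) forces q = 1.
Unit clause (s') forces s = 0.
But (s) is also a unit clause — contradiction.
So every satisfying assignment has p = True.

True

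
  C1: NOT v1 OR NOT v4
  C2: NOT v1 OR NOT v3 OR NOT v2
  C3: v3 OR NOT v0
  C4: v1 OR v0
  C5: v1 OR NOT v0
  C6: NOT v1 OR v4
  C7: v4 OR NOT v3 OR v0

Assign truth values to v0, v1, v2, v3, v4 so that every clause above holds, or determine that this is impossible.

Suppose v1 = false.
(v0) alone gives v0 = true.
That conflicts with the unit clause (NOT v0).
Undo v1 and try v1 = true.
(NOT v4) alone gives v4 = false.
That conflicts with the unit clause (v4).
Either choice for v1 ends in contradiction.

UNSATISFIABLE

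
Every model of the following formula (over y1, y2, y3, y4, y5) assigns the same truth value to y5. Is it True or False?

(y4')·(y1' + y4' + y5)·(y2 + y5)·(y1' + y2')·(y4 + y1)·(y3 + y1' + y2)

True

Suppose y5 = 0.
Unit clause (y4') forces y4 = 0.
Unit clause (y2) forces y2 = 1.
Unit clause (y1') forces y1 = 0.
But (y1) is also a unit clause — contradiction.
So every satisfying assignment has y5 = True.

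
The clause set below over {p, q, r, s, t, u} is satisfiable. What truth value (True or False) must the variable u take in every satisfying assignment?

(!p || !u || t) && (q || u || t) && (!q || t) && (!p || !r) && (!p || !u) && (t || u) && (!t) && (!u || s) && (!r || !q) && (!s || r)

True

Suppose u = false.
The clause (t) is unit, so t = true.
That conflicts with the unit clause (!t).
So every satisfying assignment has u = True.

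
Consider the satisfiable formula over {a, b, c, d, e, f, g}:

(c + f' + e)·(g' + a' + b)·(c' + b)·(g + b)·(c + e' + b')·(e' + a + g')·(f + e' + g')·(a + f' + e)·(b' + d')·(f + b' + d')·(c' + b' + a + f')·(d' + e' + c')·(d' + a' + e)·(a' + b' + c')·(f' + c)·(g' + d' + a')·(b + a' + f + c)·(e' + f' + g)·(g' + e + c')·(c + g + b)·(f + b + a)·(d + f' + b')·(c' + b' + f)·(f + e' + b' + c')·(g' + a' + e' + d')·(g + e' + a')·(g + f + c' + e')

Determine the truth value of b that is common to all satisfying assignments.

True

Suppose b = 0.
The clause (c') is unit, so c = 0.
The clause (g) is unit, so g = 1.
The clause (a') is unit, so a = 0.
The clause (e') is unit, so e = 0.
The clause (f') is unit, so f = 0.
Now (f) is unsatisfied and unit — conflict.
So every satisfying assignment has b = True.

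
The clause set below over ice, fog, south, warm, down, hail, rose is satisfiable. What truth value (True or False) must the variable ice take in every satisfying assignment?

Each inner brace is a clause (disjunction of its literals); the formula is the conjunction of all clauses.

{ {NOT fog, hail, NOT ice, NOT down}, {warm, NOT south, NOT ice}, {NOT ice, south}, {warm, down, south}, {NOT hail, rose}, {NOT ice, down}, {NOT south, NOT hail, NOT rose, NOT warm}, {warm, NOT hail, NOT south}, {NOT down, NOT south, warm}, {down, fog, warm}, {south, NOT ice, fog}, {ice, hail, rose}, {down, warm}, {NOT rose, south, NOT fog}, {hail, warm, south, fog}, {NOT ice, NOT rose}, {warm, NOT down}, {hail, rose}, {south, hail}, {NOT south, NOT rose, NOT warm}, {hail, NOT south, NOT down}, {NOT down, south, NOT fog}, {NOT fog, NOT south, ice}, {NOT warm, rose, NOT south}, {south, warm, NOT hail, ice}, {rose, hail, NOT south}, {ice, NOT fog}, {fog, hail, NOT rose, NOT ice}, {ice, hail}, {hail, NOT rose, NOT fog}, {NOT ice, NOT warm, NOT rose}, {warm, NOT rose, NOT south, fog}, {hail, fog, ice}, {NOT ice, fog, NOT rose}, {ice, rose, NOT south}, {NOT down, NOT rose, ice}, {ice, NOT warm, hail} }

Suppose ice = true.
The clause (south) is unit, so south = true.
The clause (warm) is unit, so warm = true.
The clause (down) is unit, so down = true.
The clause (NOT rose) is unit, so rose = false.
Now (rose) is unsatisfied and unit — conflict.
So every satisfying assignment has ice = False.

False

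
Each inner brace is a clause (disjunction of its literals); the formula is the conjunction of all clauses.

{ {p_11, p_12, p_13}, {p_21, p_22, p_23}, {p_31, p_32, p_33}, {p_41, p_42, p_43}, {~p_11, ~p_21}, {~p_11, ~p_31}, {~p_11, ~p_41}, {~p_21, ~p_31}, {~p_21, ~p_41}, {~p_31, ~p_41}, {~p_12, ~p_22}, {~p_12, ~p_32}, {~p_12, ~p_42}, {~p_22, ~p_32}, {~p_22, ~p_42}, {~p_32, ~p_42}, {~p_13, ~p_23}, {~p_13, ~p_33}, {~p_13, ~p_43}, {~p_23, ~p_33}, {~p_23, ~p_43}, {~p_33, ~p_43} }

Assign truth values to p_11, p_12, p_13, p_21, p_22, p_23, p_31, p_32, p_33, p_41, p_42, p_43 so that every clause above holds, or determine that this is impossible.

Try p_11 = 0.
Try p_12 = 1.
The clause (~p_22) is unit, so p_22 = 0.
The clause (~p_32) is unit, so p_32 = 0.
The clause (~p_42) is unit, so p_42 = 0.
Try p_21 = 1.
The clause (~p_31) is unit, so p_31 = 0.
The clause (p_33) is unit, so p_33 = 1.
The clause (~p_41) is unit, so p_41 = 0.
The clause (p_43) is unit, so p_43 = 1.
But (~p_43) is also a unit clause — contradiction.
Backtrack on p_21: now try p_21 = 0.
The clause (p_23) is unit, so p_23 = 1.
The clause (~p_13) is unit, so p_13 = 0.
The clause (~p_33) is unit, so p_33 = 0.
The clause (p_31) is unit, so p_31 = 1.
The clause (~p_41) is unit, so p_41 = 0.
The clause (p_43) is unit, so p_43 = 1.
But (~p_43) is also a unit clause — contradiction.
Neither p_21 = 1 nor p_21 = 0 works.
Backtrack on p_12: now try p_12 = 0.
The clause (p_13) is unit, so p_13 = 1.
The clause (~p_23) is unit, so p_23 = 0.
The clause (~p_33) is unit, so p_33 = 0.
The clause (~p_43) is unit, so p_43 = 0.
Try p_21 = 1.
The clause (~p_31) is unit, so p_31 = 0.
The clause (p_32) is unit, so p_32 = 1.
The clause (~p_41) is unit, so p_41 = 0.
The clause (p_42) is unit, so p_42 = 1.
But (~p_42) is also a unit clause — contradiction.
Backtrack on p_21: now try p_21 = 0.
The clause (p_22) is unit, so p_22 = 1.
The clause (~p_32) is unit, so p_32 = 0.
The clause (p_31) is unit, so p_31 = 1.
The clause (~p_41) is unit, so p_41 = 0.
The clause (p_42) is unit, so p_42 = 1.
But (~p_42) is also a unit clause — contradiction.
Neither p_21 = 1 nor p_21 = 0 works.
Neither p_12 = 1 nor p_12 = 0 works.
Backtrack on p_11: now try p_11 = 1.
The clause (~p_21) is unit, so p_21 = 0.
The clause (~p_31) is unit, so p_31 = 0.
The clause (~p_41) is unit, so p_41 = 0.
Try p_22 = 1.
The clause (~p_12) is unit, so p_12 = 0.
The clause (~p_32) is unit, so p_32 = 0.
The clause (p_33) is unit, so p_33 = 1.
The clause (~p_42) is unit, so p_42 = 0.
The clause (p_43) is unit, so p_43 = 1.
But (~p_43) is also a unit clause — contradiction.
Backtrack on p_22: now try p_22 = 0.
The clause (p_23) is unit, so p_23 = 1.
The clause (~p_13) is unit, so p_13 = 0.
The clause (~p_33) is unit, so p_33 = 0.
The clause (p_32) is unit, so p_32 = 1.
The clause (~p_12) is unit, so p_12 = 0.
The clause (~p_42) is unit, so p_42 = 0.
The clause (p_43) is unit, so p_43 = 1.
But (~p_43) is also a unit clause — contradiction.
Neither p_22 = 1 nor p_22 = 0 works.
Neither p_11 = 1 nor p_11 = 0 works.

UNSATISFIABLE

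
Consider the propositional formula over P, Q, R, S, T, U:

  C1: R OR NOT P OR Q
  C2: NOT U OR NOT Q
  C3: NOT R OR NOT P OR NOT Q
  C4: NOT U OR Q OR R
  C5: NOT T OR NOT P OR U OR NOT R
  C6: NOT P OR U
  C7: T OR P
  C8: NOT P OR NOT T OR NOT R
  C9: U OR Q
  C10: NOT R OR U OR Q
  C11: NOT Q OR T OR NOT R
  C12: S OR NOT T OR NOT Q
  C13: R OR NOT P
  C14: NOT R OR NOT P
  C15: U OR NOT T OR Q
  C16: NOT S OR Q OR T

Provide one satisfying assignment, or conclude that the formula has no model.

Case U = false:
(NOT P) alone gives P = false.
(T) alone gives T = true.
(Q) alone gives Q = true.
(S) alone gives S = true.
No clause remains; R is free.

P: false, Q: true, R: false, S: true, T: true, U: false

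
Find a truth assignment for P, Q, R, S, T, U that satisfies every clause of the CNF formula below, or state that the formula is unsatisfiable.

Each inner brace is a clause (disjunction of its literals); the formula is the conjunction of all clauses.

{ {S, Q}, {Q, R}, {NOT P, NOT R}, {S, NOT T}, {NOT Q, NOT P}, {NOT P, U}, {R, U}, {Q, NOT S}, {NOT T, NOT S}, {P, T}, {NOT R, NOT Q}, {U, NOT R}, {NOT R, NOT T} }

Suppose S = true.
From the singleton clause (Q), Q = true.
From the singleton clause (NOT P), P = false.
From the singleton clause (NOT T), T = false.
That conflicts with the unit clause (T).
That branch fails; take S = false instead.
From the singleton clause (Q), Q = true.
From the singleton clause (NOT T), T = false.
From the singleton clause (NOT P), P = false.
That conflicts with the unit clause (P).
Both values of S lead to a conflict.

UNSATISFIABLE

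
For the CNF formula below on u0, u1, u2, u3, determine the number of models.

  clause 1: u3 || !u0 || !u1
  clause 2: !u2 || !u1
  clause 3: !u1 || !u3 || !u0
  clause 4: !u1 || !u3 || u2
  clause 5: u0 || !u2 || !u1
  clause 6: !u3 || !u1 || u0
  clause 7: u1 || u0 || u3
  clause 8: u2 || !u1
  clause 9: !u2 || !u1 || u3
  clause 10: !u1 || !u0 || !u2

There are 2^4 = 16 truth assignments over (u0, u1, u2, u3).
Split on u1. With u1 = true, the clauses containing u1 are satisfied and !u1 drops from the rest; 0 of the 2^3 = 8 assignments to the other variables satisfy what remains.
With u1 = false, by the same count on the reduced clause set, 6 assignments work.
Total: 0 + 6 = 6.

6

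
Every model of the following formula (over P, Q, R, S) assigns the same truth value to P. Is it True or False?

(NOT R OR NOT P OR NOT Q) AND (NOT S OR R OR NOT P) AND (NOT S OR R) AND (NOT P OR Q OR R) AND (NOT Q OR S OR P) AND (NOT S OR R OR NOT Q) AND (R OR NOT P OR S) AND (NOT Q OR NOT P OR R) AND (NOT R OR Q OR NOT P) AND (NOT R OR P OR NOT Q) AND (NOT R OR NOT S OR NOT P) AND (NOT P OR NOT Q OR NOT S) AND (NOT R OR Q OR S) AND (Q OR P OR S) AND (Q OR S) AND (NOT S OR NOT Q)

Suppose P = true.
Branch on R: set R = false.
The clause (NOT S) is unit, so S = false.
Now (S) is unsatisfied and unit — conflict.
That branch fails; take R = true instead.
The clause (NOT Q) is unit, so Q = false.
Now (Q) is unsatisfied and unit — conflict.
Both values of R lead to a conflict.
So every satisfying assignment has P = False.

False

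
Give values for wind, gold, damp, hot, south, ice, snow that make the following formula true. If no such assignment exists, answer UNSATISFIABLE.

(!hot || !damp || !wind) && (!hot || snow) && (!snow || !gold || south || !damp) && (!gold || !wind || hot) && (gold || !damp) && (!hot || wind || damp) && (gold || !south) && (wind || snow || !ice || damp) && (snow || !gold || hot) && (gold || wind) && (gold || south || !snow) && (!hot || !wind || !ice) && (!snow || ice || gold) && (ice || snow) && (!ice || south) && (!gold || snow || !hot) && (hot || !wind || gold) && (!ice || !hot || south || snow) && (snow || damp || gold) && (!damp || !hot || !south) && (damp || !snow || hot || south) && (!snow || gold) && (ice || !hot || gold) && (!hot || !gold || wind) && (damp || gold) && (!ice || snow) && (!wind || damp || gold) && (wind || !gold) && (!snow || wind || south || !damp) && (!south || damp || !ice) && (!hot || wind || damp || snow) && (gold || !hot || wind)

Try hot = true.
(snow) alone gives snow = true.
(gold) alone gives gold = true.
(wind) alone gives wind = true.
(!damp) alone gives damp = false.
(!ice) alone gives ice = false.
All clauses hold; south can take either value.

wind ↦ true,  gold ↦ true,  damp ↦ false,  hot ↦ true,  south ↦ true,  ice ↦ false,  snow ↦ true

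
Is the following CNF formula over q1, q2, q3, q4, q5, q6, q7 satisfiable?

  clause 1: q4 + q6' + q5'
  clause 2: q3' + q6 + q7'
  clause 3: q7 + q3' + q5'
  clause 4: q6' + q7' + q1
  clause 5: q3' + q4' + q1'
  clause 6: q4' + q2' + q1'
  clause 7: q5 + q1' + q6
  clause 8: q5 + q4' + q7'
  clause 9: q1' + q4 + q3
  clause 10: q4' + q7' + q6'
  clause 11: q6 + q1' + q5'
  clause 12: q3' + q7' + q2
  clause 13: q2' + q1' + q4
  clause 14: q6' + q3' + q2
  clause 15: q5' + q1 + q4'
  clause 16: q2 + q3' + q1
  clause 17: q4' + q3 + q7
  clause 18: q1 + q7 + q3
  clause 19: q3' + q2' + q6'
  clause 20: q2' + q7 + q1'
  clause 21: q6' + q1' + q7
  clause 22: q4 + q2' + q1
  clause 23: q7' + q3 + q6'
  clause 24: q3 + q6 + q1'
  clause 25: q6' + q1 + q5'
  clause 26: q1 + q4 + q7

Yes, satisfiable

Try q4 = 1.
Try q3 = 1.
Unit clause (q1') forces q1 = 0.
Unit clause (q5') forces q5 = 0.
Unit clause (q7') forces q7 = 0.
Unit clause (q2) forces q2 = 1.
Unit clause (q6') forces q6 = 0.
This assignment satisfies each clause.
A satisfying assignment: q1=0, q2=1, q3=1, q4=1, q5=0, q6=0, q7=0.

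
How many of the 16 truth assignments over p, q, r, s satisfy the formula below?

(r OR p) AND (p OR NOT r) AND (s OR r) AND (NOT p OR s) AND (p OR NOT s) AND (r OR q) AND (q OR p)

There are 2^4 = 16 truth assignments over (p, q, r, s).
Check each against the 7 clauses (columns in the order p, q, r, s):
  F F F F  ✗ fails (r OR p)
  F F F T  ✗ fails (r OR p)
  F F T F  ✗ fails (p OR NOT r)
  F F T T  ✗ fails (p OR NOT r)
  F T F F  ✗ fails (r OR p)
  F T F T  ✗ fails (r OR p)
  F T T F  ✗ fails (p OR NOT r)
  F T T T  ✗ fails (p OR NOT r)
  T F F F  ✗ fails (s OR r)
  T F F T  ✗ fails (r OR q)
  T F T F  ✗ fails (NOT p OR s)
  T F T T  ✓ satisfies all
  T T F F  ✗ fails (s OR r)
  T T F T  ✓ satisfies all
  T T T F  ✗ fails (NOT p OR s)
  T T T T  ✓ satisfies all
3 of the 16 rows are models.

3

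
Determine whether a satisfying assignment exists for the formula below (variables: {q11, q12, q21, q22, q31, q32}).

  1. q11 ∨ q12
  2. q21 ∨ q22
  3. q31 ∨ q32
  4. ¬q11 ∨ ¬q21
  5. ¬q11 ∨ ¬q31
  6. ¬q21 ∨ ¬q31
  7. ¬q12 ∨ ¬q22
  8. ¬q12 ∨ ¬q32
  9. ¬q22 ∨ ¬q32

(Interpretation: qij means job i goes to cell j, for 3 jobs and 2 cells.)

Case q11 = True:
(¬q21) alone gives q21 = False.
(q22) alone gives q22 = True.
(¬q31) alone gives q31 = False.
(q32) alone gives q32 = True.
But (¬q32) is also a unit clause — contradiction.
So q11 must be the other value — set q11 = False.
(q12) alone gives q12 = True.
(¬q22) alone gives q22 = False.
(q21) alone gives q21 = True.
(¬q31) alone gives q31 = False.
(q32) alone gives q32 = True.
But (¬q32) is also a unit clause — contradiction.
Either choice for q11 ends in contradiction.
No assignment satisfies every clause.

No, unsatisfiable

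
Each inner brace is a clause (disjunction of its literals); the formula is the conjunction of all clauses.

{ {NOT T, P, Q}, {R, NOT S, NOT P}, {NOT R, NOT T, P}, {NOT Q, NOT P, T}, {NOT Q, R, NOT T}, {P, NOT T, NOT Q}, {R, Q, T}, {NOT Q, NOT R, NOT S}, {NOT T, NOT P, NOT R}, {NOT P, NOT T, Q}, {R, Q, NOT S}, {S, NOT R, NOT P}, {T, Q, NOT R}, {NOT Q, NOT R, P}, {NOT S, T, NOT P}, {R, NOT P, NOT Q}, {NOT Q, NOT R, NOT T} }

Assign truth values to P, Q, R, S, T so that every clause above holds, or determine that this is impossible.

P: false,  Q: true,  R: false,  S: true,  T: false

Branch on T: set T = false.
Branch on Q: set Q = true.
Unit clause (NOT P) forces P = false.
Unit clause (NOT R) forces R = false.
No clause remains; S is free.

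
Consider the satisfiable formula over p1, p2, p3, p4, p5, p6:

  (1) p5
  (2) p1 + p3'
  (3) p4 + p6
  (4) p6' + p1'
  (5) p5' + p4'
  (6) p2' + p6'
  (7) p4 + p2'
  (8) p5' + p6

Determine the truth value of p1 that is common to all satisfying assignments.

Suppose p1 = 1.
Unit clause (p5) forces p5 = 1.
Unit clause (p6') forces p6 = 0.
But (p6) is also a unit clause — contradiction.
So every satisfying assignment has p1 = False.

False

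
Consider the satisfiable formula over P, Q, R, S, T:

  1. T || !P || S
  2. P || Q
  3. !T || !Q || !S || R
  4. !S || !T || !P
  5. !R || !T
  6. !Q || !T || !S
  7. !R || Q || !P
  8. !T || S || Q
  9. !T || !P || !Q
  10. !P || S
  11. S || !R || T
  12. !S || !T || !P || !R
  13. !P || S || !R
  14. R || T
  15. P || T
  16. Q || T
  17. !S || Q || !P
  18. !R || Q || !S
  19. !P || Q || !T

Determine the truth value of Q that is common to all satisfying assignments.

True

Suppose Q = false.
The clause (P) is unit, so P = true.
The clause (!R) is unit, so R = false.
The clause (S) is unit, so S = true.
That conflicts with the unit clause (!S).
So every satisfying assignment has Q = True.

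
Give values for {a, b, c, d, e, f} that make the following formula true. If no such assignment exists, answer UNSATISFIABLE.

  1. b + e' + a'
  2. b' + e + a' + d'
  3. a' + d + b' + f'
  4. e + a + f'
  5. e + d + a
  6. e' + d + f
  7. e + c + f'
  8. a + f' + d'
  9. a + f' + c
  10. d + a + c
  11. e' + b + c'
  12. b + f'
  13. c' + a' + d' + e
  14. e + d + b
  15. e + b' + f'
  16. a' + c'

a=1,  b=1,  c=0,  d=1,  e=1,  f=0

Suppose b = 1.
Suppose e = 1.
Suppose d = 1.
Suppose a = 1.
Unit clause (c') forces c = 0.
Every clause is now satisfied; f is unconstrained.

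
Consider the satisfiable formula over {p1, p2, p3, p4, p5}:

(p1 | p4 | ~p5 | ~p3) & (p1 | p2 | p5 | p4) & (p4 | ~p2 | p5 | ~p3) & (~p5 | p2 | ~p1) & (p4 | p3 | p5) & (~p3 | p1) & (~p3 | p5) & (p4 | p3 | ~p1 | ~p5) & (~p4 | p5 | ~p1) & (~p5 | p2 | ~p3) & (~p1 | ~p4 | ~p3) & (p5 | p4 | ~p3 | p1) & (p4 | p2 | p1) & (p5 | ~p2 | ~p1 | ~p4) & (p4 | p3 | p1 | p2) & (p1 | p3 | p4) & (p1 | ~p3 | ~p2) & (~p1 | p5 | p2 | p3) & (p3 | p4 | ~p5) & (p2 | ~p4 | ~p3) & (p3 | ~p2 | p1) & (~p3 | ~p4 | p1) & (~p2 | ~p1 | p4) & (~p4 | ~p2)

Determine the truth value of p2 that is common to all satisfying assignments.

False

Suppose p2 = 1.
(~p4) alone gives p4 = 0.
(~p1) alone gives p1 = 0.
(~p3) alone gives p3 = 0.
But (p3) is also a unit clause — contradiction.
So every satisfying assignment has p2 = False.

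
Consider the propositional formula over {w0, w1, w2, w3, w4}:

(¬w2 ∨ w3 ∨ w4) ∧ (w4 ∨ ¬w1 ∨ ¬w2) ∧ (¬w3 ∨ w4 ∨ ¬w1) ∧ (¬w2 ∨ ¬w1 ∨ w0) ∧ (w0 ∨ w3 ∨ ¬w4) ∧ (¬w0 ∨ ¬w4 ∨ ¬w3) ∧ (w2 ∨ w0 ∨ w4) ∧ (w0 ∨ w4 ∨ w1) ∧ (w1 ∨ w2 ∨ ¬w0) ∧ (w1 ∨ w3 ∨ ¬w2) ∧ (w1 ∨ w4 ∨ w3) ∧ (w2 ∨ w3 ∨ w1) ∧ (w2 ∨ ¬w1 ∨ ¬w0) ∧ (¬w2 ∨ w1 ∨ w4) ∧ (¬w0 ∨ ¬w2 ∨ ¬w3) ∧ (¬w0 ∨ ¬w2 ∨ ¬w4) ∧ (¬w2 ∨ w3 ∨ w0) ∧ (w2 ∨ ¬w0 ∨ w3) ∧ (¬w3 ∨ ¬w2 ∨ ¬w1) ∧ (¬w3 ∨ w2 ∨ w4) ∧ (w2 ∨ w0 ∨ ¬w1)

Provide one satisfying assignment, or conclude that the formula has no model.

w0 ↦ False, w1 ↦ False, w2 ↦ False, w3 ↦ True, w4 ↦ True

Suppose w2 = False.
Suppose w0 = False.
The clause (w4) is unit, so w4 = True.
The clause (w3) is unit, so w3 = True.
The clause (¬w1) is unit, so w1 = False.
This assignment satisfies each clause.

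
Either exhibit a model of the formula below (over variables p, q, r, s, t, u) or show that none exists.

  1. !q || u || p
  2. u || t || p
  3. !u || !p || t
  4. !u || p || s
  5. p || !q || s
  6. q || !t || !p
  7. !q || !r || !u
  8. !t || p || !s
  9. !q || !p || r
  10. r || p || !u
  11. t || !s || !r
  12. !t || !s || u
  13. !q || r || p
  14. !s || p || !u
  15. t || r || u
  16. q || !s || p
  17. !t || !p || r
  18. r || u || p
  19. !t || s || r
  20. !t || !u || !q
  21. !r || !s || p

p: true, q: true, r: true, s: false, t: true, u: false

Suppose q = true.
Suppose u = false.
Unit clause (p) forces p = true.
Unit clause (r) forces r = true.
Suppose t = true.
Unit clause (!s) forces s = false.
This assignment satisfies each clause.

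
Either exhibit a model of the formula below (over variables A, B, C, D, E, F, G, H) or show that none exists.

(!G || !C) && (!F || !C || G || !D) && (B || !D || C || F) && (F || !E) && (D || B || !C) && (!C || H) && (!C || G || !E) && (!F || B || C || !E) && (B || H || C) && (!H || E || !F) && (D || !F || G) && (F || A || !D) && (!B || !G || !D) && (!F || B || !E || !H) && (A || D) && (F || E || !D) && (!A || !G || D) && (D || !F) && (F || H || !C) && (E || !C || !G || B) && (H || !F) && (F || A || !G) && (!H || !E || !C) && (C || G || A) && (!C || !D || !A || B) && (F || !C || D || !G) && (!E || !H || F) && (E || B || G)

A ↦ true,  B ↦ true,  C ↦ true,  D ↦ false,  E ↦ false,  F ↦ false,  G ↦ false,  H ↦ true

Try G = false.
Try F = false.
Unit clause (!E) forces E = false.
Unit clause (!D) forces D = false.
Unit clause (A) forces A = true.
Unit clause (B) forces B = true.
Try C = true.
Unit clause (H) forces H = true.
All clauses are satisfied.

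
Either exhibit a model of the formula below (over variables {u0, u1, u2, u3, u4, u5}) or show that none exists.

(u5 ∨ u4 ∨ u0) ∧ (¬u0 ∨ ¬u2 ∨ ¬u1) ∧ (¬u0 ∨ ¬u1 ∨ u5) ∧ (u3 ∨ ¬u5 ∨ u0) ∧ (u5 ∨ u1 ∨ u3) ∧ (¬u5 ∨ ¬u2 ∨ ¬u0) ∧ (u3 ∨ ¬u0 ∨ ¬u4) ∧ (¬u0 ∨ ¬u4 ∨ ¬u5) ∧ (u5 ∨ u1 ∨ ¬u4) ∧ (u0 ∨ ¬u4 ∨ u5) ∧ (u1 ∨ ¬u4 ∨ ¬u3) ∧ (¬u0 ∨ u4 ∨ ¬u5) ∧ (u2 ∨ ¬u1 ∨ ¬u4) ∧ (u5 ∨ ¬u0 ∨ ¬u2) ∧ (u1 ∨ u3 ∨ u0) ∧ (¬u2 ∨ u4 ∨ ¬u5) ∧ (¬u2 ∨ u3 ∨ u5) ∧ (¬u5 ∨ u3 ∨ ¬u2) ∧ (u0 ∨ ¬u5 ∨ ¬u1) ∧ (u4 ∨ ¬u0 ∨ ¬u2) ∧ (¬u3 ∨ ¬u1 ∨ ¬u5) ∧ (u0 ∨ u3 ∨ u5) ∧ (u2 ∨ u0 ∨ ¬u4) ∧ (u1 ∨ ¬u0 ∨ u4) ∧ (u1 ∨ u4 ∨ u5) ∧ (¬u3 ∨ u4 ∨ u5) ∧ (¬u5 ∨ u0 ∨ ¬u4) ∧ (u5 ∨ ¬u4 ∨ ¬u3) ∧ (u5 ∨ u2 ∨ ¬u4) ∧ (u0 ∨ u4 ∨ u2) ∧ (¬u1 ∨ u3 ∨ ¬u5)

UNSATISFIABLE

Case u5 = True:
Case u3 = True:
From the singleton clause (¬u1), u1 = False.
From the singleton clause (¬u4), u4 = False.
From the singleton clause (¬u0), u0 = False.
From the singleton clause (¬u2), u2 = False.
Now (u2) is unsatisfied and unit — conflict.
Backtrack on u3: now try u3 = False.
From the singleton clause (u0), u0 = True.
From the singleton clause (¬u2), u2 = False.
From the singleton clause (¬u4), u4 = False.
Now (u4) is unsatisfied and unit — conflict.
Either choice for u3 ends in contradiction.
Backtrack on u5: now try u5 = False.
Case u4 = True:
From the singleton clause (u1), u1 = True.
From the singleton clause (¬u0), u0 = False.
Now (u0) is unsatisfied and unit — conflict.
Backtrack on u4: now try u4 = False.
From the singleton clause (u0), u0 = True.
From the singleton clause (¬u1), u1 = False.
Now (u1) is unsatisfied and unit — conflict.
Either choice for u4 ends in contradiction.
Either choice for u5 ends in contradiction.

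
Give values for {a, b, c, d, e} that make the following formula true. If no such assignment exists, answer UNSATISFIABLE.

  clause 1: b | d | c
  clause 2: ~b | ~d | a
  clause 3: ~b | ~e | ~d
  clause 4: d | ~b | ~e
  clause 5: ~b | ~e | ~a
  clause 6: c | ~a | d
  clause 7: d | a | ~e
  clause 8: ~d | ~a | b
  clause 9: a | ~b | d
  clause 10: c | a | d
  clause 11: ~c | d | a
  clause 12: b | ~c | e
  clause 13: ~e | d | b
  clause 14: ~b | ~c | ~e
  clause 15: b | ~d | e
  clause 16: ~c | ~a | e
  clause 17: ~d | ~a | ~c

Suppose b = 1.
Suppose d = 1.
The clause (a) is unit, so a = 1.
The clause (~e) is unit, so e = 0.
The clause (~c) is unit, so c = 0.
All clauses are satisfied.

a: 1, b: 1, c: 0, d: 1, e: 0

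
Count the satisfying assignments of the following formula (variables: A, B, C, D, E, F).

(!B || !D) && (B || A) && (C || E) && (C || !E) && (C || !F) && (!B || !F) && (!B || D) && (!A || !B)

There are 2^6 = 64 truth assignments over (A, B, C, D, E, F).
Split on C. With C = true, the clauses containing C are satisfied and !C drops from the rest; 8 of the 2^5 = 32 assignments to the other variables satisfy what remains.
With C = false, by the same count on the reduced clause set, 0 assignments work.
(One model: A=T, B=F, C=T, D=F, E=F, F=F.)
Total: 8 + 0 = 8.

8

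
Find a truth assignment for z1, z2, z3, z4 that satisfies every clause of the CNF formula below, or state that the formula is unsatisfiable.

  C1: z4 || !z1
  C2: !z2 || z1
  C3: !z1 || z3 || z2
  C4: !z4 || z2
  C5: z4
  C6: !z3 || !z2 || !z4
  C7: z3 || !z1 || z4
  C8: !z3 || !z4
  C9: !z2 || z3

UNSATISFIABLE

Unit clause (z4) forces z4 = true.
Unit clause (z2) forces z2 = true.
Unit clause (z1) forces z1 = true.
Unit clause (!z3) forces z3 = false.
But (z3) is also a unit clause — contradiction.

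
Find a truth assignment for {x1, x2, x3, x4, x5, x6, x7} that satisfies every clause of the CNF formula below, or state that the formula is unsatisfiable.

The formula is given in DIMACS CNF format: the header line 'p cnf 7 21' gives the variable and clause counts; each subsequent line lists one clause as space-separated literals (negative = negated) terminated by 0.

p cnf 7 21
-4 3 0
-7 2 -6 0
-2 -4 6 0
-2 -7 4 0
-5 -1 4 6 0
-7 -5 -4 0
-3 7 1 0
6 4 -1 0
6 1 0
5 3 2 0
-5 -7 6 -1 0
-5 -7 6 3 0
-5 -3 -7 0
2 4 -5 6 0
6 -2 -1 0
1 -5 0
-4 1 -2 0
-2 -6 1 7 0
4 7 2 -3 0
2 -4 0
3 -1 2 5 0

Try x4 = True.
(x3) alone gives x3 = True.
(x2) alone gives x2 = True.
(x6) alone gives x6 = True.
(x1) alone gives x1 = True.
Try x7 = False.
No clause remains; x5 is free.

x1=True, x2=True, x3=True, x4=True, x5=False, x6=True, x7=False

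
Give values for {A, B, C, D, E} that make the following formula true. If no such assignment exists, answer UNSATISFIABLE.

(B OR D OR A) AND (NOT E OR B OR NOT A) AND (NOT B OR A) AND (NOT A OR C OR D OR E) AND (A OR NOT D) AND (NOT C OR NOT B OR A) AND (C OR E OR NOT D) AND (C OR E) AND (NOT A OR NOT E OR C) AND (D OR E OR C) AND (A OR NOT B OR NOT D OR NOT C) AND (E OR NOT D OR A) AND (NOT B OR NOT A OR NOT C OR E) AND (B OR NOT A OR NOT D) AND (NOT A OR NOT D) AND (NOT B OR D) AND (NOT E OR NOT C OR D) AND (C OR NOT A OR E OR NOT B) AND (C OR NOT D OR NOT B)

A=true, B=false, C=true, D=false, E=false

Try B = false.
Try D = false.
The clause (A) is unit, so A = true.
The clause (NOT E) is unit, so E = false.
The clause (C) is unit, so C = true.
This assignment satisfies each clause.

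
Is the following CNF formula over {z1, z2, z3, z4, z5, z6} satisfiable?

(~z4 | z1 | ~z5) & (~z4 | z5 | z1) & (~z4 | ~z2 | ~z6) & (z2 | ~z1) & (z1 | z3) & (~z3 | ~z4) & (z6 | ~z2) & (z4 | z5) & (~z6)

From the singleton clause (~z6), z6 = 0.
From the singleton clause (~z2), z2 = 0.
From the singleton clause (~z1), z1 = 0.
From the singleton clause (z3), z3 = 1.
From the singleton clause (~z4), z4 = 0.
From the singleton clause (z5), z5 = 1.
Every clause now holds.
A satisfying assignment: z1=0; z2=0; z3=1; z4=0; z5=1; z6=0.

Yes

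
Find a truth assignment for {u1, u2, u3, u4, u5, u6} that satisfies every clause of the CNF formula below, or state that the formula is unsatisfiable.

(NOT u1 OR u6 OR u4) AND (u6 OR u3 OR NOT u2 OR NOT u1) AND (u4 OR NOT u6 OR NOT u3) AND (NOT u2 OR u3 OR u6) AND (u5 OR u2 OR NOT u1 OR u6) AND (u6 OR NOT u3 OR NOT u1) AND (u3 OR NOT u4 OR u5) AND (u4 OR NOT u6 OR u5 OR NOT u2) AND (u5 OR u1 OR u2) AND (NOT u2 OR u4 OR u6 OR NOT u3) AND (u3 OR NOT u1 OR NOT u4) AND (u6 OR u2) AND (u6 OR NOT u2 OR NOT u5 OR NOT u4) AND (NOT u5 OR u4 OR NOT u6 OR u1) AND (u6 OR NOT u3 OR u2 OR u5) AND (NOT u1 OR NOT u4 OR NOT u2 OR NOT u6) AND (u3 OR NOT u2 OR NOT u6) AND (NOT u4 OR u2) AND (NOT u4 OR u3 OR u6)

u1 ↦ true,  u2 ↦ false,  u3 ↦ false,  u4 ↦ false,  u5 ↦ false,  u6 ↦ true

Branch on u6: set u6 = true.
Branch on u4: set u4 = false.
From the singleton clause (NOT u3), u3 = false.
From the singleton clause (NOT u2), u2 = false.
Branch on u5: set u5 = false.
From the singleton clause (u1), u1 = true.
Every clause now holds.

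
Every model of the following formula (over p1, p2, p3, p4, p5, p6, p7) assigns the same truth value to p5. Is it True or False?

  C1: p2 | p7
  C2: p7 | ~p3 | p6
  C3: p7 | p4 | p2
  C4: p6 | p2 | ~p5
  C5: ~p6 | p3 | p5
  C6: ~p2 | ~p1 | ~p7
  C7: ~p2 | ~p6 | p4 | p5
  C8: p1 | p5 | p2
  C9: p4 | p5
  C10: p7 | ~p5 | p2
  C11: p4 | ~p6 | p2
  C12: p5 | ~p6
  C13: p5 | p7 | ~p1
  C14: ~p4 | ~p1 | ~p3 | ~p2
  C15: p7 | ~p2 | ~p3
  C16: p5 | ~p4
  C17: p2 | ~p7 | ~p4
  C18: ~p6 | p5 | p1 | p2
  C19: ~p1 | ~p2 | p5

True

Suppose p5 = 0.
(p4) alone gives p4 = 1.
That conflicts with the unit clause (~p4).
So every satisfying assignment has p5 = True.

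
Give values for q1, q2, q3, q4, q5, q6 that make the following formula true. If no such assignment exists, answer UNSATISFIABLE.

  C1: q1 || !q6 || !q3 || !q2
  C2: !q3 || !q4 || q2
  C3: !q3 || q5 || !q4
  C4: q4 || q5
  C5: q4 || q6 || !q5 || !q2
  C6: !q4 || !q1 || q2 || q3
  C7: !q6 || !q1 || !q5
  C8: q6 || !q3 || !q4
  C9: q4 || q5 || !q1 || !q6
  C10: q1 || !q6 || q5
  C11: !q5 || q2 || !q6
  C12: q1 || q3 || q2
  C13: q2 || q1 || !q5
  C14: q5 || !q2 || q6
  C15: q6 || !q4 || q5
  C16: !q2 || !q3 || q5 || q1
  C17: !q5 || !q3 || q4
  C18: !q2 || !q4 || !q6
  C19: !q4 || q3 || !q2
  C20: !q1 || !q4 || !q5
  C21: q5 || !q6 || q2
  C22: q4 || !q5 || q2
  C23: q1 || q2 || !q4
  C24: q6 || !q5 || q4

Try q4 = false.
From the singleton clause (q5), q5 = true.
From the singleton clause (!q3), q3 = false.
From the singleton clause (q2), q2 = true.
From the singleton clause (q6), q6 = true.
From the singleton clause (!q1), q1 = false.
All clauses are satisfied.

q1=false, q2=true, q3=false, q4=false, q5=true, q6=true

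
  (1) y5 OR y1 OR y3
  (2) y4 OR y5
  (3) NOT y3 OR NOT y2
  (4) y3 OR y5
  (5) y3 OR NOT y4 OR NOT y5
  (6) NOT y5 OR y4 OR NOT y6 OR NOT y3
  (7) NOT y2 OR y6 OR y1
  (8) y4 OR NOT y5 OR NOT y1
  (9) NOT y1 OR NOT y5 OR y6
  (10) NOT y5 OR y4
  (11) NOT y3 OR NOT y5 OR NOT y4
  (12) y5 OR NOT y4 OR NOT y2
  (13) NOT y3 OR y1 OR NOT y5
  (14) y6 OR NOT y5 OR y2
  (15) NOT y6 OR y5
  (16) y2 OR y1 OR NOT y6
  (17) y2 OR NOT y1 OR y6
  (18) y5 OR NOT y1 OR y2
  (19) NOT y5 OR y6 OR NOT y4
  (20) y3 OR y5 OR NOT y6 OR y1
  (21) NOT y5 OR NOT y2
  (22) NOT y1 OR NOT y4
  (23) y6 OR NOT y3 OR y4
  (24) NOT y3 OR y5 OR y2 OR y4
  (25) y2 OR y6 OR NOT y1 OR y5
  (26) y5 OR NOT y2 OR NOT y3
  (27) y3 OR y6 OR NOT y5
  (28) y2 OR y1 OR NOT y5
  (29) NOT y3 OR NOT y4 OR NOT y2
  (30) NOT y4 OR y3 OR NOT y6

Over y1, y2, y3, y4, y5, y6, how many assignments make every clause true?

There are 2^6 = 64 truth assignments over (y1, y2, y3, y4, y5, y6).
Split on y1. With y1 = true, the clauses containing y1 are satisfied and NOT y1 drops from the rest; 0 of the 2^5 = 32 assignments to the other variables satisfy what remains.
With y1 = false, by the same count on the reduced clause set, 1 assignment works.
(One model: y1=F, y2=F, y3=T, y4=T, y5=F, y6=F.)
Total: 0 + 1 = 1.

1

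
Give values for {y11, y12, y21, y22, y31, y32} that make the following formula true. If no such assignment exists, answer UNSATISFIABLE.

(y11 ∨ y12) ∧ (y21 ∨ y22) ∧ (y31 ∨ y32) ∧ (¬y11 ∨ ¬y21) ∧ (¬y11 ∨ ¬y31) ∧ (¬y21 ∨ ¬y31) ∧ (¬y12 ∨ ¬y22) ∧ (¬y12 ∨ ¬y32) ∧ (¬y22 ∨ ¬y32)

UNSATISFIABLE

Suppose y11 = True.
Unit clause (¬y21) forces y21 = False.
Unit clause (y22) forces y22 = True.
Unit clause (¬y31) forces y31 = False.
Unit clause (y32) forces y32 = True.
But (¬y32) is also a unit clause — contradiction.
Backtrack on y11: now try y11 = False.
Unit clause (y12) forces y12 = True.
Unit clause (¬y22) forces y22 = False.
Unit clause (y21) forces y21 = True.
Unit clause (¬y31) forces y31 = False.
Unit clause (y32) forces y32 = True.
But (¬y32) is also a unit clause — contradiction.
Neither y11 = True nor y11 = False works.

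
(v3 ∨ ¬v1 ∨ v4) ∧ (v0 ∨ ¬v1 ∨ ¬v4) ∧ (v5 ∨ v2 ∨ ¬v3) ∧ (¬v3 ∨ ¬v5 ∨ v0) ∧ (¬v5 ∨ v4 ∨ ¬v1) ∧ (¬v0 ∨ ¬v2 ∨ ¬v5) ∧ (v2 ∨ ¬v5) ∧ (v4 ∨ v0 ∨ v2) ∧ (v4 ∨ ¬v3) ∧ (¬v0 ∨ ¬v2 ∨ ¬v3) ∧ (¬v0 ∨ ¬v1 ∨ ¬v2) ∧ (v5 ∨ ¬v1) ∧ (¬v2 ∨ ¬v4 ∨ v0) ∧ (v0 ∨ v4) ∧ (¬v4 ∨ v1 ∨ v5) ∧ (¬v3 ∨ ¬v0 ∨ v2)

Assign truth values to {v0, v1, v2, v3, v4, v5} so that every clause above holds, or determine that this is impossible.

Suppose v2 = True.
Suppose v0 = True.
Unit clause (¬v5) forces v5 = False.
Unit clause (¬v3) forces v3 = False.
Unit clause (¬v1) forces v1 = False.
Unit clause (¬v4) forces v4 = False.
This assignment satisfies each clause.

v0 ↦ True,  v1 ↦ False,  v2 ↦ True,  v3 ↦ False,  v4 ↦ False,  v5 ↦ False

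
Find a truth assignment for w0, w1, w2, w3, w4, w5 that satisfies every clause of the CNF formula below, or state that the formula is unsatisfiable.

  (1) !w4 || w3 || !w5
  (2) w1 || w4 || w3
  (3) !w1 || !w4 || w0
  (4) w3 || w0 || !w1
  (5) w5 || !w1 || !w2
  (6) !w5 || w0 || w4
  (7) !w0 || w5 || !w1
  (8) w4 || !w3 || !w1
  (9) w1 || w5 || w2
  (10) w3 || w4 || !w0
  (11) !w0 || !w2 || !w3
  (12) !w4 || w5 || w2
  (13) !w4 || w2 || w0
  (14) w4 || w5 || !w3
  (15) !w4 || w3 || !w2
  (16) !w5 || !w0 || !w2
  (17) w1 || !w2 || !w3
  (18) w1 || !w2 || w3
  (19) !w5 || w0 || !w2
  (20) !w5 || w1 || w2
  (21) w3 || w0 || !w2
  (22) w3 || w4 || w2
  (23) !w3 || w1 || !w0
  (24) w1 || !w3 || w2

Case w4 = true:
Case w3 = true:
Case w1 = true:
(w0) alone gives w0 = true.
(w5) alone gives w5 = true.
(!w2) alone gives w2 = false.
Every clause now holds.

w0 ↦ true; w1 ↦ true; w2 ↦ false; w3 ↦ true; w4 ↦ true; w5 ↦ true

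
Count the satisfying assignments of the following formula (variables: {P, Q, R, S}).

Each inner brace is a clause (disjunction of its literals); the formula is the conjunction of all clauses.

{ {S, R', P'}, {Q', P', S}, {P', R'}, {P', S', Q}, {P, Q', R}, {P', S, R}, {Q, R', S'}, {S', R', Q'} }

There are 2^4 = 16 truth assignments over (P, Q, R, S).
Check each against the 8 clauses (columns in the order P, Q, R, S):
  F F F F  ✓ satisfies all
  F F F T  ✓ satisfies all
  F F T F  ✓ satisfies all
  F F T T  ✗ fails (Q + R' + S')
  F T F F  ✗ fails (P + Q' + R)
  F T F T  ✗ fails (P + Q' + R)
  F T T F  ✓ satisfies all
  F T T T  ✗ fails (S' + R' + Q')
  T F F F  ✗ fails (P' + S + R)
  T F F T  ✗ fails (P' + S' + Q)
  T F T F  ✗ fails (S + R' + P')
  T F T T  ✗ fails (P' + R')
  T T F F  ✗ fails (Q' + P' + S)
  T T F T  ✓ satisfies all
  T T T F  ✗ fails (S + R' + P')
  T T T T  ✗ fails (P' + R')
5 of the 16 rows are models.

5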